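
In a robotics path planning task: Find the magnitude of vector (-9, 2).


|u| = sqrt((-9)^2 + 2^2) = sqrt(85) = 9.2195

9.2195


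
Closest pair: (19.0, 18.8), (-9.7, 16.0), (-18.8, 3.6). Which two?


d(P0,P1) = 28.8363, d(P0,P2) = 40.7416, d(P1,P2) = 15.3808
Closest: P1 and P2

Closest pair: (-9.7, 16.0) and (-18.8, 3.6), distance = 15.3808


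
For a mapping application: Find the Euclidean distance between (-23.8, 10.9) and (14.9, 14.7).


dx=38.7, dy=3.8
d^2 = 38.7^2 + 3.8^2 = 1512.13
d = sqrt(1512.13) = 38.8861

38.8861


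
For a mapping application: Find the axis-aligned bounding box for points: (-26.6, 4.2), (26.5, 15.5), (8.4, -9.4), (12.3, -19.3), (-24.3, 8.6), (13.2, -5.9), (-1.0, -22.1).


x range: [-26.6, 26.5]
y range: [-22.1, 15.5]
Bounding box: (-26.6,-22.1) to (26.5,15.5)

(-26.6,-22.1) to (26.5,15.5)


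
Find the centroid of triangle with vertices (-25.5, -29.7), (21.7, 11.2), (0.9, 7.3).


Centroid = ((x_A+x_B+x_C)/3, (y_A+y_B+y_C)/3)
= (((-25.5)+21.7+0.9)/3, ((-29.7)+11.2+7.3)/3)
= (-0.9667, -3.7333)

(-0.9667, -3.7333)


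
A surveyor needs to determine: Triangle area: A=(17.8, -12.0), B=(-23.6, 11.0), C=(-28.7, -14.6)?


Area = |x_A(y_B-y_C) + x_B(y_C-y_A) + x_C(y_A-y_B)|/2
= |455.68 + 61.36 + 660.1|/2
= 1177.14/2 = 588.57

588.57


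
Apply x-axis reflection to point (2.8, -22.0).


Reflection over x-axis: (x,y) -> (x,-y)
(2.8, -22) -> (2.8, 22)

(2.8, 22)


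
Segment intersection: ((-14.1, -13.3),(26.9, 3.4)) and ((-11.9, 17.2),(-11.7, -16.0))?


Cross products: d1=-79.14, d2=1285.4, d3=1213.76, d4=-150.78
d1*d2 < 0 and d3*d4 < 0? yes

Yes, they intersect


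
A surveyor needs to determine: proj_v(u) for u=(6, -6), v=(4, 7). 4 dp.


u.v = -18, |v| = sqrt(65) = 8.0623
Scalar projection = u.v / |v| = -18 / sqrt(65) = -2.2326

-2.2326


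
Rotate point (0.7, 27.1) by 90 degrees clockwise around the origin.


90° CW: (x,y) -> (y, -x)
(0.7,27.1) -> (27.1, -0.7)

(27.1, -0.7)


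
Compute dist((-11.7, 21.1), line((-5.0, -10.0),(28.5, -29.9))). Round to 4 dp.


|cross product| = 908.52
|line direction| = sqrt(1518.26) = 38.9649
Distance = 908.52/sqrt(1518.26) = 23.3164

23.3164


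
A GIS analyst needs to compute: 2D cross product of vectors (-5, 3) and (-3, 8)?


u x v = u_x*v_y - u_y*v_x = (-5)*8 - 3*(-3)
= (-40) - (-9) = -31

-31


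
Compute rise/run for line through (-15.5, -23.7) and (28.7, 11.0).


slope = (y2-y1)/(x2-x1) = (11-(-23.7))/(28.7-(-15.5)) = 34.7/44.2 = 0.7851

0.7851


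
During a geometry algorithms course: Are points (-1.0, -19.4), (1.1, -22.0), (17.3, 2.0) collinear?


Cross product: (1.1-(-1))*(2-(-19.4)) - ((-22)-(-19.4))*(17.3-(-1))
= 92.52

No, not collinear


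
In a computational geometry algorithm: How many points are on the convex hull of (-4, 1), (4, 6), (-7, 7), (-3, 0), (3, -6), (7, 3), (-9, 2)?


Convex hull vertices (CCW): (-9, 2), (3, -6), (7, 3), (4, 6), (-7, 7)
Count = 5

5


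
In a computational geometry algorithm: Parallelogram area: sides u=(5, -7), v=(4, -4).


|u x v| = |5*(-4) - (-7)*4|
= |(-20) - (-28)| = 8

8


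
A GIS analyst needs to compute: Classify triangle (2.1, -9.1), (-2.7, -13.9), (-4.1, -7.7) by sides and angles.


Side lengths squared: AB^2=46.08, BC^2=40.4, CA^2=40.4
Sorted: [40.4, 40.4, 46.08]
By sides: Isosceles, By angles: Acute

Isosceles, Acute


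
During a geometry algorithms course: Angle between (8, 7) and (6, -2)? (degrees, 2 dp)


u.v = 34, |u| = sqrt(113) = 10.6301, |v| = sqrt(40) = 6.3246
cos(theta) = u.v/(|u||v|) = 34/sqrt(4520) = 0.505719
theta = acos(0.505719) = 59.62 degrees

59.62 degrees


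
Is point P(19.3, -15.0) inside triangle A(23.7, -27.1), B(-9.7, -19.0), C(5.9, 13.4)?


Cross products: AB x AP = -368.5, BC x BP = -877.2, CA x CP = 37.18
All same sign? no

No, outside


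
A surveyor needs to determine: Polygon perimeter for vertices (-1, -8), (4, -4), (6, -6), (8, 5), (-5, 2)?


Sides: (-1, -8)->(4, -4): sqrt(41) = 6.403124, (4, -4)->(6, -6): sqrt(8) = 2.828427, (6, -6)->(8, 5): sqrt(125) = 11.18034, (8, 5)->(-5, 2): sqrt(178) = 13.341664, (-5, 2)->(-1, -8): sqrt(116) = 10.77033
Sum = 44.523885
Perimeter = 44.5239

44.5239


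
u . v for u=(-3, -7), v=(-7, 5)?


u . v = u_x*v_x + u_y*v_y = (-3)*(-7) + (-7)*5
= 21 + (-35) = -14

-14


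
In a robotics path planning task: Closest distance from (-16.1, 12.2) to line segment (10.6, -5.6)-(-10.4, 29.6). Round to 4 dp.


Project P onto AB: t = 0.7067 (clamped to [0,1])
Closest point on segment: (-4.2404, 19.2753)
Distance: 13.8098

13.8098


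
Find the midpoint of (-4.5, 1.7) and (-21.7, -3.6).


M = (((-4.5)+(-21.7))/2, (1.7+(-3.6))/2)
= (-13.1, -0.95)

(-13.1, -0.95)


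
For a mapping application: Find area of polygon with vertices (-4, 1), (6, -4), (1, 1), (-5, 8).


Shoelace sum: ((-4)*(-4) - 6*1) + (6*1 - 1*(-4)) + (1*8 - (-5)*1) + ((-5)*1 - (-4)*8)
= 60
Area = |60|/2 = 30

30


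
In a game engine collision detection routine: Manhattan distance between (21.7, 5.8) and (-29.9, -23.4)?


|21.7-(-29.9)| + |5.8-(-23.4)| = 51.6 + 29.2 = 80.8

80.8


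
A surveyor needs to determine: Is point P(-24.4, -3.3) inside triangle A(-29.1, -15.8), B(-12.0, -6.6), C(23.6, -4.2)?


Cross products: AB x AP = 170.51, BC x BP = 147.24, CA x CP = -604.23
All same sign? no

No, outside


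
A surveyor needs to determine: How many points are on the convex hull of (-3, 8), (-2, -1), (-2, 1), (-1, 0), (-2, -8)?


Convex hull vertices (CCW): (-3, 8), (-2, -8), (-1, 0)
Count = 3

3


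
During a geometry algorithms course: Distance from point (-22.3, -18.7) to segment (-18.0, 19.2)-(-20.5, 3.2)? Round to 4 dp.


Project P onto AB: t = 1 (clamped to [0,1])
Closest point on segment: (-20.5, 3.2)
Distance: 21.9738

21.9738


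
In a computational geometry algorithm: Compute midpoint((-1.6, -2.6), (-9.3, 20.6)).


M = (((-1.6)+(-9.3))/2, ((-2.6)+20.6)/2)
= (-5.45, 9)

(-5.45, 9)


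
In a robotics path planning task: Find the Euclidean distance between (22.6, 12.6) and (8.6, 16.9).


dx=-14, dy=4.3
d^2 = (-14)^2 + 4.3^2 = 214.49
d = sqrt(214.49) = 14.6455

14.6455


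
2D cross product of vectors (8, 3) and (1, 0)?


u x v = u_x*v_y - u_y*v_x = 8*0 - 3*1
= 0 - 3 = -3

-3


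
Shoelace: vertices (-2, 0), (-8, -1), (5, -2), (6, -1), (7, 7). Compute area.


Shoelace sum: ((-2)*(-1) - (-8)*0) + ((-8)*(-2) - 5*(-1)) + (5*(-1) - 6*(-2)) + (6*7 - 7*(-1)) + (7*0 - (-2)*7)
= 93
Area = |93|/2 = 46.5

46.5


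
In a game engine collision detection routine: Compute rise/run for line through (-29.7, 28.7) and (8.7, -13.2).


slope = (y2-y1)/(x2-x1) = ((-13.2)-28.7)/(8.7-(-29.7)) = (-41.9)/38.4 = -1.0911

-1.0911


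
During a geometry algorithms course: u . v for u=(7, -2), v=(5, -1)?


u . v = u_x*v_x + u_y*v_y = 7*5 + (-2)*(-1)
= 35 + 2 = 37

37


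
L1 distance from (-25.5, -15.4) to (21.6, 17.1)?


|(-25.5)-21.6| + |(-15.4)-17.1| = 47.1 + 32.5 = 79.6

79.6


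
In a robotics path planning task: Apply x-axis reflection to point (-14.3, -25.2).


Reflection over x-axis: (x,y) -> (x,-y)
(-14.3, -25.2) -> (-14.3, 25.2)

(-14.3, 25.2)


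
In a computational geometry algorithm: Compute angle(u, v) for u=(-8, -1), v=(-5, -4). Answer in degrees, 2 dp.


u.v = 44, |u| = sqrt(65) = 8.0623, |v| = sqrt(41) = 6.4031
cos(theta) = u.v/(|u||v|) = 44/sqrt(2665) = 0.852323
theta = acos(0.852323) = 31.53 degrees

31.53 degrees


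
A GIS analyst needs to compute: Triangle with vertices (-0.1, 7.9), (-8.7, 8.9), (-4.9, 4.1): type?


Side lengths squared: AB^2=74.96, BC^2=37.48, CA^2=37.48
Sorted: [37.48, 37.48, 74.96]
By sides: Isosceles, By angles: Right

Isosceles, Right


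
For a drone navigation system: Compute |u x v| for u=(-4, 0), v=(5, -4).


|u x v| = |(-4)*(-4) - 0*5|
= |16 - 0| = 16

16


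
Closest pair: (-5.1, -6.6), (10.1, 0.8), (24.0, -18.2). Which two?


d(P0,P1) = 16.9056, d(P0,P2) = 31.3268, d(P1,P2) = 23.5417
Closest: P0 and P1

Closest pair: (-5.1, -6.6) and (10.1, 0.8), distance = 16.9056


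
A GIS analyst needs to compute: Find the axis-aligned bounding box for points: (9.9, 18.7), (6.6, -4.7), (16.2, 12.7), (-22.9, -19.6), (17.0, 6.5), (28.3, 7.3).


x range: [-22.9, 28.3]
y range: [-19.6, 18.7]
Bounding box: (-22.9,-19.6) to (28.3,18.7)

(-22.9,-19.6) to (28.3,18.7)


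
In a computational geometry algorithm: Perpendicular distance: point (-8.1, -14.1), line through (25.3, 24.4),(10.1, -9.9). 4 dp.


|cross product| = 560.42
|line direction| = sqrt(1407.53) = 37.5171
Distance = 560.42/sqrt(1407.53) = 14.9377

14.9377


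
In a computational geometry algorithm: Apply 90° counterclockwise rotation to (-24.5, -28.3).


90° CCW: (x,y) -> (-y, x)
(-24.5,-28.3) -> (28.3, -24.5)

(28.3, -24.5)


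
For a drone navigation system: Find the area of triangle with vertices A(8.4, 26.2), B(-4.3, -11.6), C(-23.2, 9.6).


Area = |x_A(y_B-y_C) + x_B(y_C-y_A) + x_C(y_A-y_B)|/2
= |(-178.08) + 71.38 + (-876.96)|/2
= 983.66/2 = 491.83

491.83


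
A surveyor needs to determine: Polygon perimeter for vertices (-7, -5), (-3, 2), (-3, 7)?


Sides: (-7, -5)->(-3, 2): sqrt(65) = 8.062258, (-3, 2)->(-3, 7): sqrt(25) = 5, (-3, 7)->(-7, -5): sqrt(160) = 12.649111
Sum = 25.711369
Perimeter = 25.7114

25.7114


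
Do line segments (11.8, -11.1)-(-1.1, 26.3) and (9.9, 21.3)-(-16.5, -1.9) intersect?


Cross products: d1=899.44, d2=-387.2, d3=-346.9, d4=939.74
d1*d2 < 0 and d3*d4 < 0? yes

Yes, they intersect


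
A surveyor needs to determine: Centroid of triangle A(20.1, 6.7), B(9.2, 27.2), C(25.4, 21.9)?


Centroid = ((x_A+x_B+x_C)/3, (y_A+y_B+y_C)/3)
= ((20.1+9.2+25.4)/3, (6.7+27.2+21.9)/3)
= (18.2333, 18.6)

(18.2333, 18.6)


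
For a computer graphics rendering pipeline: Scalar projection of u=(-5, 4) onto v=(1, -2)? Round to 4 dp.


u.v = -13, |v| = sqrt(5) = 2.2361
Scalar projection = u.v / |v| = -13 / sqrt(5) = -5.8138

-5.8138


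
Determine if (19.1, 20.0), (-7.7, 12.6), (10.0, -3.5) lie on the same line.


Cross product: ((-7.7)-19.1)*((-3.5)-20) - (12.6-20)*(10-19.1)
= 562.46

No, not collinear


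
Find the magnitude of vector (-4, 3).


|u| = sqrt((-4)^2 + 3^2) = sqrt(25) = 5

5


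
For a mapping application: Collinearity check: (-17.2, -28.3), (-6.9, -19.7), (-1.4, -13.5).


Cross product: ((-6.9)-(-17.2))*((-13.5)-(-28.3)) - ((-19.7)-(-28.3))*((-1.4)-(-17.2))
= 16.56

No, not collinear


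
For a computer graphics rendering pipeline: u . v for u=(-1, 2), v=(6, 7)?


u . v = u_x*v_x + u_y*v_y = (-1)*6 + 2*7
= (-6) + 14 = 8

8


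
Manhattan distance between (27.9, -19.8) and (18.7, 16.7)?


|27.9-18.7| + |(-19.8)-16.7| = 9.2 + 36.5 = 45.7

45.7


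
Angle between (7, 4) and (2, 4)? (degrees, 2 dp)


u.v = 30, |u| = sqrt(65) = 8.0623, |v| = sqrt(20) = 4.4721
cos(theta) = u.v/(|u||v|) = 30/sqrt(1300) = 0.83205
theta = acos(0.83205) = 33.69 degrees

33.69 degrees


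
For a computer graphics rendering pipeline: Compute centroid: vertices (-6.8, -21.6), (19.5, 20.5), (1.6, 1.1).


Centroid = ((x_A+x_B+x_C)/3, (y_A+y_B+y_C)/3)
= (((-6.8)+19.5+1.6)/3, ((-21.6)+20.5+1.1)/3)
= (4.7667, 0)

(4.7667, 0)


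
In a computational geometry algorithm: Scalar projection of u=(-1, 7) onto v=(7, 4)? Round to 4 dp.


u.v = 21, |v| = sqrt(65) = 8.0623
Scalar projection = u.v / |v| = 21 / sqrt(65) = 2.6047

2.6047


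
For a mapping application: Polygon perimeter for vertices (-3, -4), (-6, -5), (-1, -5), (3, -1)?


Sides: (-3, -4)->(-6, -5): sqrt(10) = 3.162278, (-6, -5)->(-1, -5): sqrt(25) = 5, (-1, -5)->(3, -1): sqrt(32) = 5.656854, (3, -1)->(-3, -4): sqrt(45) = 6.708204
Sum = 20.527336
Perimeter = 20.5273

20.5273


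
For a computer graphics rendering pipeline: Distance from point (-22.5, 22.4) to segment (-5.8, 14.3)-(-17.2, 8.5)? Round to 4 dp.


Project P onto AB: t = 0.8765 (clamped to [0,1])
Closest point on segment: (-15.7924, 9.2161)
Distance: 14.7921

14.7921


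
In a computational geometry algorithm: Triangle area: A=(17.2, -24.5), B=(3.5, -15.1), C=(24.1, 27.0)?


Area = |x_A(y_B-y_C) + x_B(y_C-y_A) + x_C(y_A-y_B)|/2
= |(-724.12) + 180.25 + (-226.54)|/2
= 770.41/2 = 385.205

385.205


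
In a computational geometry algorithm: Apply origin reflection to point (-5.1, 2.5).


Reflection over origin: (x,y) -> (-x,-y)
(-5.1, 2.5) -> (5.1, -2.5)

(5.1, -2.5)


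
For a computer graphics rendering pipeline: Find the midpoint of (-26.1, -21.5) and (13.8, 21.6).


M = (((-26.1)+13.8)/2, ((-21.5)+21.6)/2)
= (-6.15, 0.05)

(-6.15, 0.05)


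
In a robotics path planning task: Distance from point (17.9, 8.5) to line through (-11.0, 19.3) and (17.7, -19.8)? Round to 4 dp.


|cross product| = 820.03
|line direction| = sqrt(2352.5) = 48.5026
Distance = 820.03/sqrt(2352.5) = 16.9069

16.9069


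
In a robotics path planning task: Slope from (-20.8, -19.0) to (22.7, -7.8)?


slope = (y2-y1)/(x2-x1) = ((-7.8)-(-19))/(22.7-(-20.8)) = 11.2/43.5 = 0.2575

0.2575


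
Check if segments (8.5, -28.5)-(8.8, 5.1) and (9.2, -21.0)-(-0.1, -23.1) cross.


Cross products: d1=68.28, d2=-243.57, d3=-21.27, d4=290.58
d1*d2 < 0 and d3*d4 < 0? yes

Yes, they intersect


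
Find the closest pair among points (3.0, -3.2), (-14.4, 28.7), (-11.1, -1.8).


d(P0,P1) = 36.3369, d(P0,P2) = 14.1693, d(P1,P2) = 30.678
Closest: P0 and P2

Closest pair: (3.0, -3.2) and (-11.1, -1.8), distance = 14.1693


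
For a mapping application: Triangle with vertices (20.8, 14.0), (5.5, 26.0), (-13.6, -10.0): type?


Side lengths squared: AB^2=378.09, BC^2=1660.81, CA^2=1759.36
Sorted: [378.09, 1660.81, 1759.36]
By sides: Scalene, By angles: Acute

Scalene, Acute


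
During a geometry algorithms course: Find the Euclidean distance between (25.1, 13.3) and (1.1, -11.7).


dx=-24, dy=-25
d^2 = (-24)^2 + (-25)^2 = 1201
d = sqrt(1201) = 34.6554

34.6554


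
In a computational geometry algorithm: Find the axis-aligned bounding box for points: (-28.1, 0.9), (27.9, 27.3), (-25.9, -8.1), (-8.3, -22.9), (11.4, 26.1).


x range: [-28.1, 27.9]
y range: [-22.9, 27.3]
Bounding box: (-28.1,-22.9) to (27.9,27.3)

(-28.1,-22.9) to (27.9,27.3)


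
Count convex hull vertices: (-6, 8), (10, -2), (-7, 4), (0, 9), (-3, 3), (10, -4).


Convex hull vertices (CCW): (-7, 4), (10, -4), (10, -2), (0, 9), (-6, 8)
Count = 5

5


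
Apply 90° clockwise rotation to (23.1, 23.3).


90° CW: (x,y) -> (y, -x)
(23.1,23.3) -> (23.3, -23.1)

(23.3, -23.1)


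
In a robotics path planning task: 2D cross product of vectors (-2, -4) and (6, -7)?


u x v = u_x*v_y - u_y*v_x = (-2)*(-7) - (-4)*6
= 14 - (-24) = 38

38


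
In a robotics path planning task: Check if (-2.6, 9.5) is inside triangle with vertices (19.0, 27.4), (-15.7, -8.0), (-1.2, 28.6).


Cross products: AB x AP = -143.51, BC x BP = -225.71, CA x CP = -387.5
All same sign? yes

Yes, inside


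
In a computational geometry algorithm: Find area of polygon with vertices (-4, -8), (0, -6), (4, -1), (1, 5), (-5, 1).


Shoelace sum: ((-4)*(-6) - 0*(-8)) + (0*(-1) - 4*(-6)) + (4*5 - 1*(-1)) + (1*1 - (-5)*5) + ((-5)*(-8) - (-4)*1)
= 139
Area = |139|/2 = 69.5

69.5


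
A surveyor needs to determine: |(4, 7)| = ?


|u| = sqrt(4^2 + 7^2) = sqrt(65) = 8.0623

8.0623


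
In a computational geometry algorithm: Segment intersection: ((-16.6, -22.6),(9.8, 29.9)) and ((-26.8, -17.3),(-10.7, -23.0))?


Cross products: d1=-27.19, d2=968.54, d3=675.42, d4=-320.31
d1*d2 < 0 and d3*d4 < 0? yes

Yes, they intersect


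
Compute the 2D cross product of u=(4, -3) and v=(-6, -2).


u x v = u_x*v_y - u_y*v_x = 4*(-2) - (-3)*(-6)
= (-8) - 18 = -26

-26


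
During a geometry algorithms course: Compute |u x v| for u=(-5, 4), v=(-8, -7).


|u x v| = |(-5)*(-7) - 4*(-8)|
= |35 - (-32)| = 67

67


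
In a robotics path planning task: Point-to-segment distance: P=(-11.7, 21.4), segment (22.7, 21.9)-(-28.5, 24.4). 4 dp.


Project P onto AB: t = 0.6698 (clamped to [0,1])
Closest point on segment: (-11.5938, 23.5745)
Distance: 2.1771

2.1771


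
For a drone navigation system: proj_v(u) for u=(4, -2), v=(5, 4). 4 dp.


u.v = 12, |v| = sqrt(41) = 6.4031
Scalar projection = u.v / |v| = 12 / sqrt(41) = 1.8741

1.8741


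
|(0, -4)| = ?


|u| = sqrt(0^2 + (-4)^2) = sqrt(16) = 4

4


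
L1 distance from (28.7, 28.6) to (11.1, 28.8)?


|28.7-11.1| + |28.6-28.8| = 17.6 + 0.2 = 17.8

17.8


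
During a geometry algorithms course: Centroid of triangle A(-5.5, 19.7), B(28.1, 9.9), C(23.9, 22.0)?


Centroid = ((x_A+x_B+x_C)/3, (y_A+y_B+y_C)/3)
= (((-5.5)+28.1+23.9)/3, (19.7+9.9+22)/3)
= (15.5, 17.2)

(15.5, 17.2)


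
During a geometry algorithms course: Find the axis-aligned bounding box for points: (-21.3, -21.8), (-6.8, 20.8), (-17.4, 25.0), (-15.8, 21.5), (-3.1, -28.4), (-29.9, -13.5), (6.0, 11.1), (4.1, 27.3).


x range: [-29.9, 6]
y range: [-28.4, 27.3]
Bounding box: (-29.9,-28.4) to (6,27.3)

(-29.9,-28.4) to (6,27.3)


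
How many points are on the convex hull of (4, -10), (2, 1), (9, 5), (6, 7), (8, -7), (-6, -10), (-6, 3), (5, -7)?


Convex hull vertices (CCW): (-6, -10), (4, -10), (8, -7), (9, 5), (6, 7), (-6, 3)
Count = 6

6


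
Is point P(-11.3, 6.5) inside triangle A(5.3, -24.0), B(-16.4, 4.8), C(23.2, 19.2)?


Cross products: AB x AP = -183.77, BC x BP = -6.12, CA x CP = -1263.07
All same sign? yes

Yes, inside


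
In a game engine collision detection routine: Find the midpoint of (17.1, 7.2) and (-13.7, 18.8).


M = ((17.1+(-13.7))/2, (7.2+18.8)/2)
= (1.7, 13)

(1.7, 13)


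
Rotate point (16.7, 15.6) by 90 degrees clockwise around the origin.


90° CW: (x,y) -> (y, -x)
(16.7,15.6) -> (15.6, -16.7)

(15.6, -16.7)


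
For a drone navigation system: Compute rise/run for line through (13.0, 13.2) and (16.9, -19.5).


slope = (y2-y1)/(x2-x1) = ((-19.5)-13.2)/(16.9-13) = (-32.7)/3.9 = -8.3846

-8.3846


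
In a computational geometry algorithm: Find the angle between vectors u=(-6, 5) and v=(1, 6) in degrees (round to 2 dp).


u.v = 24, |u| = sqrt(61) = 7.8102, |v| = sqrt(37) = 6.0828
cos(theta) = u.v/(|u||v|) = 24/sqrt(2257) = 0.505179
theta = acos(0.505179) = 59.66 degrees

59.66 degrees


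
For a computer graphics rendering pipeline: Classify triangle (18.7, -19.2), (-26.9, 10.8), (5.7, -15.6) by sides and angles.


Side lengths squared: AB^2=2979.36, BC^2=1759.72, CA^2=181.96
Sorted: [181.96, 1759.72, 2979.36]
By sides: Scalene, By angles: Obtuse

Scalene, Obtuse


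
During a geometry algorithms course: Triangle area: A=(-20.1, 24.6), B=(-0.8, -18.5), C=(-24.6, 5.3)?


Area = |x_A(y_B-y_C) + x_B(y_C-y_A) + x_C(y_A-y_B)|/2
= |478.38 + 15.44 + (-1060.26)|/2
= 566.44/2 = 283.22

283.22


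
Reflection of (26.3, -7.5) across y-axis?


Reflection over y-axis: (x,y) -> (-x,y)
(26.3, -7.5) -> (-26.3, -7.5)

(-26.3, -7.5)


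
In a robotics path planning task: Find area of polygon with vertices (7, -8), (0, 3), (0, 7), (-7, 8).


Shoelace sum: (7*3 - 0*(-8)) + (0*7 - 0*3) + (0*8 - (-7)*7) + ((-7)*(-8) - 7*8)
= 70
Area = |70|/2 = 35

35


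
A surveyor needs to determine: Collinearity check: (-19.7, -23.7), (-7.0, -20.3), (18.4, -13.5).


Cross product: ((-7)-(-19.7))*((-13.5)-(-23.7)) - ((-20.3)-(-23.7))*(18.4-(-19.7))
= 0

Yes, collinear


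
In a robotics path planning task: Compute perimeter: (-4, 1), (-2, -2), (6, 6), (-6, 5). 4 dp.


Sides: (-4, 1)->(-2, -2): sqrt(13) = 3.605551, (-2, -2)->(6, 6): sqrt(128) = 11.313708, (6, 6)->(-6, 5): sqrt(145) = 12.041595, (-6, 5)->(-4, 1): sqrt(20) = 4.472136
Sum = 31.43299
Perimeter = 31.433

31.433


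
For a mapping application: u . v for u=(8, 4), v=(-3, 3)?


u . v = u_x*v_x + u_y*v_y = 8*(-3) + 4*3
= (-24) + 12 = -12

-12


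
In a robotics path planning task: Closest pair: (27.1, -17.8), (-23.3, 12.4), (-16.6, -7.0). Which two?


d(P0,P1) = 58.7554, d(P0,P2) = 45.0148, d(P1,P2) = 20.5244
Closest: P1 and P2

Closest pair: (-23.3, 12.4) and (-16.6, -7.0), distance = 20.5244


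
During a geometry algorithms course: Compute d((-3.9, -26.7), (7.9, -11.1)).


dx=11.8, dy=15.6
d^2 = 11.8^2 + 15.6^2 = 382.6
d = sqrt(382.6) = 19.5602

19.5602


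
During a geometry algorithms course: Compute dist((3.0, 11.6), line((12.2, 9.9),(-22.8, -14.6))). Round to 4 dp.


|cross product| = 284.9
|line direction| = sqrt(1825.25) = 42.7229
Distance = 284.9/sqrt(1825.25) = 6.6685

6.6685


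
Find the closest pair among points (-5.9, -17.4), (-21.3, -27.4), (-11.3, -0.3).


d(P0,P1) = 18.3619, d(P0,P2) = 17.9324, d(P1,P2) = 28.8862
Closest: P0 and P2

Closest pair: (-5.9, -17.4) and (-11.3, -0.3), distance = 17.9324


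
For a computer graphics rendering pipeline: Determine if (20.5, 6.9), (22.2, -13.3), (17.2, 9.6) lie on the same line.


Cross product: (22.2-20.5)*(9.6-6.9) - ((-13.3)-6.9)*(17.2-20.5)
= -62.07

No, not collinear


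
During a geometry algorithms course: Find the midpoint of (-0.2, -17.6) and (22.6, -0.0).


M = (((-0.2)+22.6)/2, ((-17.6)+0)/2)
= (11.2, -8.8)

(11.2, -8.8)


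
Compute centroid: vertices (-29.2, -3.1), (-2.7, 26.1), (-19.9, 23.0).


Centroid = ((x_A+x_B+x_C)/3, (y_A+y_B+y_C)/3)
= (((-29.2)+(-2.7)+(-19.9))/3, ((-3.1)+26.1+23)/3)
= (-17.2667, 15.3333)

(-17.2667, 15.3333)


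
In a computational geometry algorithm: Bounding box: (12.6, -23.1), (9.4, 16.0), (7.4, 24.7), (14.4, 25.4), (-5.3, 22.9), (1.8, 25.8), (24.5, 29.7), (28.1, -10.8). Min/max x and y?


x range: [-5.3, 28.1]
y range: [-23.1, 29.7]
Bounding box: (-5.3,-23.1) to (28.1,29.7)

(-5.3,-23.1) to (28.1,29.7)


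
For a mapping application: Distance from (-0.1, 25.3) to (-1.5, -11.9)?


dx=-1.4, dy=-37.2
d^2 = (-1.4)^2 + (-37.2)^2 = 1385.8
d = sqrt(1385.8) = 37.2263

37.2263


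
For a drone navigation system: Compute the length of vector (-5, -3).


|u| = sqrt((-5)^2 + (-3)^2) = sqrt(34) = 5.831

5.831


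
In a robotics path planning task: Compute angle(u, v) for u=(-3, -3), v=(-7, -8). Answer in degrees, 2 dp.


u.v = 45, |u| = sqrt(18) = 4.2426, |v| = sqrt(113) = 10.6301
cos(theta) = u.v/(|u||v|) = 45/sqrt(2034) = 0.997785
theta = acos(0.997785) = 3.81 degrees

3.81 degrees


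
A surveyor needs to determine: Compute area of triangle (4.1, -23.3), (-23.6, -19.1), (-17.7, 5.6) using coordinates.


Area = |x_A(y_B-y_C) + x_B(y_C-y_A) + x_C(y_A-y_B)|/2
= |(-101.27) + (-682.04) + 74.34|/2
= 708.97/2 = 354.485

354.485


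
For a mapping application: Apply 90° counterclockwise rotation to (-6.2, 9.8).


90° CCW: (x,y) -> (-y, x)
(-6.2,9.8) -> (-9.8, -6.2)

(-9.8, -6.2)


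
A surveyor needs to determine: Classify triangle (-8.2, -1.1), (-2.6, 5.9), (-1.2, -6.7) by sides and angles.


Side lengths squared: AB^2=80.36, BC^2=160.72, CA^2=80.36
Sorted: [80.36, 80.36, 160.72]
By sides: Isosceles, By angles: Right

Isosceles, Right


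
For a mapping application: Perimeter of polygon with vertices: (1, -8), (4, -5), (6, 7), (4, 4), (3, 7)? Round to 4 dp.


Sides: (1, -8)->(4, -5): sqrt(18) = 4.242641, (4, -5)->(6, 7): sqrt(148) = 12.165525, (6, 7)->(4, 4): sqrt(13) = 3.605551, (4, 4)->(3, 7): sqrt(10) = 3.162278, (3, 7)->(1, -8): sqrt(229) = 15.132746
Sum = 38.308741
Perimeter = 38.3087

38.3087


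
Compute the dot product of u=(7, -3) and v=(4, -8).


u . v = u_x*v_x + u_y*v_y = 7*4 + (-3)*(-8)
= 28 + 24 = 52

52


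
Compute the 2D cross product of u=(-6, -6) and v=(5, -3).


u x v = u_x*v_y - u_y*v_x = (-6)*(-3) - (-6)*5
= 18 - (-30) = 48

48


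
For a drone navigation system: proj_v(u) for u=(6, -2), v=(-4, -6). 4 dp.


u.v = -12, |v| = sqrt(52) = 7.2111
Scalar projection = u.v / |v| = -12 / sqrt(52) = -1.6641

-1.6641


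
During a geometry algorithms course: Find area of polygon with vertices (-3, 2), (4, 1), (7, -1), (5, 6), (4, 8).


Shoelace sum: ((-3)*1 - 4*2) + (4*(-1) - 7*1) + (7*6 - 5*(-1)) + (5*8 - 4*6) + (4*2 - (-3)*8)
= 73
Area = |73|/2 = 36.5

36.5


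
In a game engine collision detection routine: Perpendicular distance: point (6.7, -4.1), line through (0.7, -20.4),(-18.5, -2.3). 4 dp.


|cross product| = 421.56
|line direction| = sqrt(696.25) = 26.3865
Distance = 421.56/sqrt(696.25) = 15.9763

15.9763


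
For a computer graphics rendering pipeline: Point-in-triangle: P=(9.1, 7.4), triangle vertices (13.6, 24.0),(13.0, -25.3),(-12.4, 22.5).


Cross products: AB x AP = -211.89, BC x BP = -644.16, CA x CP = -424.85
All same sign? yes

Yes, inside


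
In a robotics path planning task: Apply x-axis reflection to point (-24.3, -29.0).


Reflection over x-axis: (x,y) -> (x,-y)
(-24.3, -29) -> (-24.3, 29)

(-24.3, 29)


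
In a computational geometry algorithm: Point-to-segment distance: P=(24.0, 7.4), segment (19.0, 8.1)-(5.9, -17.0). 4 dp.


Project P onto AB: t = 0 (clamped to [0,1])
Closest point on segment: (19, 8.1)
Distance: 5.0488

5.0488


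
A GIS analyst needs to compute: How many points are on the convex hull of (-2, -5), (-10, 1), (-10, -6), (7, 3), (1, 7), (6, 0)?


Convex hull vertices (CCW): (-10, -6), (-2, -5), (6, 0), (7, 3), (1, 7), (-10, 1)
Count = 6

6


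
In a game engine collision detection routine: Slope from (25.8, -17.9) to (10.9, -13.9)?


slope = (y2-y1)/(x2-x1) = ((-13.9)-(-17.9))/(10.9-25.8) = 4/(-14.9) = -0.2685

-0.2685


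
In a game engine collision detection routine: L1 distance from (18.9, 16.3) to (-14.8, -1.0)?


|18.9-(-14.8)| + |16.3-(-1)| = 33.7 + 17.3 = 51

51


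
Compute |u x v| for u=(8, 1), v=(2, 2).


|u x v| = |8*2 - 1*2|
= |16 - 2| = 14

14


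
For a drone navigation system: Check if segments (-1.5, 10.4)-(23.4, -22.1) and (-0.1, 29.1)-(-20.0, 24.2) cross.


Cross products: d1=365.27, d2=1134.03, d3=511.13, d4=-257.63
d1*d2 < 0 and d3*d4 < 0? no

No, they don't intersect


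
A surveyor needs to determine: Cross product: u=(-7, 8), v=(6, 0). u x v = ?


u x v = u_x*v_y - u_y*v_x = (-7)*0 - 8*6
= 0 - 48 = -48

-48


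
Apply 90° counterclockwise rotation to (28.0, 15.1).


90° CCW: (x,y) -> (-y, x)
(28,15.1) -> (-15.1, 28)

(-15.1, 28)


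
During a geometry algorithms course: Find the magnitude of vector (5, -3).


|u| = sqrt(5^2 + (-3)^2) = sqrt(34) = 5.831

5.831


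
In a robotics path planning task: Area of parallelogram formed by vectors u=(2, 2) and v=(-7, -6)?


|u x v| = |2*(-6) - 2*(-7)|
= |(-12) - (-14)| = 2

2


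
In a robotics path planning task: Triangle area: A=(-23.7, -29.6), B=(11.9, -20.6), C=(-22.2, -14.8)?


Area = |x_A(y_B-y_C) + x_B(y_C-y_A) + x_C(y_A-y_B)|/2
= |137.46 + 176.12 + 199.8|/2
= 513.38/2 = 256.69

256.69


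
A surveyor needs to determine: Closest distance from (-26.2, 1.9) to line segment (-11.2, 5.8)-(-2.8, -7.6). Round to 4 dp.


Project P onto AB: t = 0 (clamped to [0,1])
Closest point on segment: (-11.2, 5.8)
Distance: 15.4987

15.4987


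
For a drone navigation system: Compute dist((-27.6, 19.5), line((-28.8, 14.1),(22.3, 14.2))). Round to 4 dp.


|cross product| = 275.82
|line direction| = sqrt(2611.22) = 51.1001
Distance = 275.82/sqrt(2611.22) = 5.3976

5.3976


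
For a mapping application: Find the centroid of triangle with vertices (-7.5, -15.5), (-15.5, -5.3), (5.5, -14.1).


Centroid = ((x_A+x_B+x_C)/3, (y_A+y_B+y_C)/3)
= (((-7.5)+(-15.5)+5.5)/3, ((-15.5)+(-5.3)+(-14.1))/3)
= (-5.8333, -11.6333)

(-5.8333, -11.6333)


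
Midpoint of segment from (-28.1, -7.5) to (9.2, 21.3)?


M = (((-28.1)+9.2)/2, ((-7.5)+21.3)/2)
= (-9.45, 6.9)

(-9.45, 6.9)


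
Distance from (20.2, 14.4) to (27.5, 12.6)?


dx=7.3, dy=-1.8
d^2 = 7.3^2 + (-1.8)^2 = 56.53
d = sqrt(56.53) = 7.5186

7.5186


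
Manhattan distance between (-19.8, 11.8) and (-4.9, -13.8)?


|(-19.8)-(-4.9)| + |11.8-(-13.8)| = 14.9 + 25.6 = 40.5

40.5


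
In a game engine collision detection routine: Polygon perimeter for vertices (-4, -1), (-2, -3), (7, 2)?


Sides: (-4, -1)->(-2, -3): sqrt(8) = 2.828427, (-2, -3)->(7, 2): sqrt(106) = 10.29563, (7, 2)->(-4, -1): sqrt(130) = 11.401754
Sum = 24.525811
Perimeter = 24.5258

24.5258


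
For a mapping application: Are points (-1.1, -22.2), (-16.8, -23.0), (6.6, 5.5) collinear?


Cross product: ((-16.8)-(-1.1))*(5.5-(-22.2)) - ((-23)-(-22.2))*(6.6-(-1.1))
= -428.73

No, not collinear


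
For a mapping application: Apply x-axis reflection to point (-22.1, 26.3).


Reflection over x-axis: (x,y) -> (x,-y)
(-22.1, 26.3) -> (-22.1, -26.3)

(-22.1, -26.3)


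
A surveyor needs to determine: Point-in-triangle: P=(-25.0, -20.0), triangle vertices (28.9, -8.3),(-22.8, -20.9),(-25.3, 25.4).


Cross products: AB x AP = -74.25, BC x BP = 99.61, CA x CP = -2450.57
All same sign? no

No, outside


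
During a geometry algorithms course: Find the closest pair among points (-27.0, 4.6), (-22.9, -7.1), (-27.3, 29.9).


d(P0,P1) = 12.3976, d(P0,P2) = 25.3018, d(P1,P2) = 37.2607
Closest: P0 and P1

Closest pair: (-27.0, 4.6) and (-22.9, -7.1), distance = 12.3976


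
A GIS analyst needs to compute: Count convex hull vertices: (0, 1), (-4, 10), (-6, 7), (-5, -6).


Convex hull vertices (CCW): (-6, 7), (-5, -6), (0, 1), (-4, 10)
Count = 4

4


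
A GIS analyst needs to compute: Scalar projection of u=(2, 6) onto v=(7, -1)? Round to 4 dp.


u.v = 8, |v| = sqrt(50) = 7.0711
Scalar projection = u.v / |v| = 8 / sqrt(50) = 1.1314

1.1314


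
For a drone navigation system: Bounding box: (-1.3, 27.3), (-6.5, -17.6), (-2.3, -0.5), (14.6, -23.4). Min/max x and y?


x range: [-6.5, 14.6]
y range: [-23.4, 27.3]
Bounding box: (-6.5,-23.4) to (14.6,27.3)

(-6.5,-23.4) to (14.6,27.3)


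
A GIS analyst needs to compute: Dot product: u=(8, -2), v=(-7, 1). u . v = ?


u . v = u_x*v_x + u_y*v_y = 8*(-7) + (-2)*1
= (-56) + (-2) = -58

-58


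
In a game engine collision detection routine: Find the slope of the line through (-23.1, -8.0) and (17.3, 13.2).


slope = (y2-y1)/(x2-x1) = (13.2-(-8))/(17.3-(-23.1)) = 21.2/40.4 = 0.5248

0.5248


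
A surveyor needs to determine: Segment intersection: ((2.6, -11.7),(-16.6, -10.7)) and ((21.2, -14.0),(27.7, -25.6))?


Cross products: d1=-200.81, d2=-417.03, d3=25.56, d4=241.78
d1*d2 < 0 and d3*d4 < 0? no

No, they don't intersect


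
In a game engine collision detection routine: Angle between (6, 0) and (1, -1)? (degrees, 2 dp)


u.v = 6, |u| = sqrt(36) = 6, |v| = sqrt(2) = 1.4142
cos(theta) = u.v/(|u||v|) = 6/sqrt(72) = 0.707107
theta = acos(0.707107) = 45 degrees

45 degrees


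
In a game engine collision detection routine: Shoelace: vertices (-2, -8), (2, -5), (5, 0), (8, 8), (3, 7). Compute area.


Shoelace sum: ((-2)*(-5) - 2*(-8)) + (2*0 - 5*(-5)) + (5*8 - 8*0) + (8*7 - 3*8) + (3*(-8) - (-2)*7)
= 113
Area = |113|/2 = 56.5

56.5


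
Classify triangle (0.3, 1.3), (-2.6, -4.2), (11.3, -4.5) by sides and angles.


Side lengths squared: AB^2=38.66, BC^2=193.3, CA^2=154.64
Sorted: [38.66, 154.64, 193.3]
By sides: Scalene, By angles: Right

Scalene, Right


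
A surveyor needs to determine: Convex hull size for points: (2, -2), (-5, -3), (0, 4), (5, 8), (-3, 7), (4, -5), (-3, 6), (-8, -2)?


Convex hull vertices (CCW): (-8, -2), (-5, -3), (4, -5), (5, 8), (-3, 7)
Count = 5

5


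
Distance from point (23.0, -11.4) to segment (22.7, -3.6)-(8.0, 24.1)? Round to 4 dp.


Project P onto AB: t = 0 (clamped to [0,1])
Closest point on segment: (22.7, -3.6)
Distance: 7.8058

7.8058


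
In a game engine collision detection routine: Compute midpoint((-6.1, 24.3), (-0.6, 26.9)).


M = (((-6.1)+(-0.6))/2, (24.3+26.9)/2)
= (-3.35, 25.6)

(-3.35, 25.6)


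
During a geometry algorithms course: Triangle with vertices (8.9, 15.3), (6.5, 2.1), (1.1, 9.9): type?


Side lengths squared: AB^2=180, BC^2=90, CA^2=90
Sorted: [90, 90, 180]
By sides: Isosceles, By angles: Right

Isosceles, Right


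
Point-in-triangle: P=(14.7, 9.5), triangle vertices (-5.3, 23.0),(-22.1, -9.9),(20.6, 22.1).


Cross products: AB x AP = 884.8, BC x BP = -349.22, CA x CP = 331.65
All same sign? no

No, outside


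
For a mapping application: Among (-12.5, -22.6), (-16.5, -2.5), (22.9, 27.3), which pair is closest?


d(P0,P1) = 20.4941, d(P0,P2) = 61.1815, d(P1,P2) = 49.4004
Closest: P0 and P1

Closest pair: (-12.5, -22.6) and (-16.5, -2.5), distance = 20.4941


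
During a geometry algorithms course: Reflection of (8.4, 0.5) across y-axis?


Reflection over y-axis: (x,y) -> (-x,y)
(8.4, 0.5) -> (-8.4, 0.5)

(-8.4, 0.5)


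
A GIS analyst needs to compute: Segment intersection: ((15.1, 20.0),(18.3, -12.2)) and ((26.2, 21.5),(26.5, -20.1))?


Cross products: d1=-462.21, d2=-338.75, d3=362.22, d4=238.76
d1*d2 < 0 and d3*d4 < 0? no

No, they don't intersect


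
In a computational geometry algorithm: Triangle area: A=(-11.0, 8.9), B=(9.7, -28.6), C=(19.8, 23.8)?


Area = |x_A(y_B-y_C) + x_B(y_C-y_A) + x_C(y_A-y_B)|/2
= |576.4 + 144.53 + 742.5|/2
= 1463.43/2 = 731.715

731.715


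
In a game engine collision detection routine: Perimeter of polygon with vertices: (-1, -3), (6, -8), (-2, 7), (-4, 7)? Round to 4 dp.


Sides: (-1, -3)->(6, -8): sqrt(74) = 8.602325, (6, -8)->(-2, 7): sqrt(289) = 17, (-2, 7)->(-4, 7): sqrt(4) = 2, (-4, 7)->(-1, -3): sqrt(109) = 10.440307
Sum = 38.042632
Perimeter = 38.0426

38.0426


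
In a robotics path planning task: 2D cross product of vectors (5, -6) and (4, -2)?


u x v = u_x*v_y - u_y*v_x = 5*(-2) - (-6)*4
= (-10) - (-24) = 14

14


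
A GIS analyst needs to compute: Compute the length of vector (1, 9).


|u| = sqrt(1^2 + 9^2) = sqrt(82) = 9.0554

9.0554


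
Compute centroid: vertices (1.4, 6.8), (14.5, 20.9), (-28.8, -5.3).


Centroid = ((x_A+x_B+x_C)/3, (y_A+y_B+y_C)/3)
= ((1.4+14.5+(-28.8))/3, (6.8+20.9+(-5.3))/3)
= (-4.3, 7.4667)

(-4.3, 7.4667)


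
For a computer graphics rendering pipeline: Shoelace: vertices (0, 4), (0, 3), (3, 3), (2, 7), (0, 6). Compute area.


Shoelace sum: (0*3 - 0*4) + (0*3 - 3*3) + (3*7 - 2*3) + (2*6 - 0*7) + (0*4 - 0*6)
= 18
Area = |18|/2 = 9

9


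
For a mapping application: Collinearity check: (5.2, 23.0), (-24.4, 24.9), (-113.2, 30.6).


Cross product: ((-24.4)-5.2)*(30.6-23) - (24.9-23)*((-113.2)-5.2)
= 0

Yes, collinear


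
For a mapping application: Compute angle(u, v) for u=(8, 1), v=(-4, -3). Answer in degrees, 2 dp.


u.v = -35, |u| = sqrt(65) = 8.0623, |v| = sqrt(25) = 5
cos(theta) = u.v/(|u||v|) = -35/sqrt(1625) = -0.868243
theta = acos(-0.868243) = 150.26 degrees

150.26 degrees


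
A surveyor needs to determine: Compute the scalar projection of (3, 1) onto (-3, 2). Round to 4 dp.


u.v = -7, |v| = sqrt(13) = 3.6056
Scalar projection = u.v / |v| = -7 / sqrt(13) = -1.9415

-1.9415


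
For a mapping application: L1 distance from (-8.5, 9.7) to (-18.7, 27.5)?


|(-8.5)-(-18.7)| + |9.7-27.5| = 10.2 + 17.8 = 28

28


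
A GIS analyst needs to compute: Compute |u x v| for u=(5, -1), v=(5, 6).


|u x v| = |5*6 - (-1)*5|
= |30 - (-5)| = 35

35


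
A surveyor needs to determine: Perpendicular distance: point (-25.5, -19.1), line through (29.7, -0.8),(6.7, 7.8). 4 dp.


|cross product| = 895.62
|line direction| = sqrt(602.96) = 24.5552
Distance = 895.62/sqrt(602.96) = 36.4737

36.4737


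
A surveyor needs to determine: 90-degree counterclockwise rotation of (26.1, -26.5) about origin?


90° CCW: (x,y) -> (-y, x)
(26.1,-26.5) -> (26.5, 26.1)

(26.5, 26.1)


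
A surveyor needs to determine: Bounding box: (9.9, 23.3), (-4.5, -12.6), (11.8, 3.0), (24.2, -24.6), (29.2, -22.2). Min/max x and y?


x range: [-4.5, 29.2]
y range: [-24.6, 23.3]
Bounding box: (-4.5,-24.6) to (29.2,23.3)

(-4.5,-24.6) to (29.2,23.3)


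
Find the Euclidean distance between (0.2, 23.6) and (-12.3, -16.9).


dx=-12.5, dy=-40.5
d^2 = (-12.5)^2 + (-40.5)^2 = 1796.5
d = sqrt(1796.5) = 42.3851

42.3851


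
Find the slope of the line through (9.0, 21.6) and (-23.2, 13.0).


slope = (y2-y1)/(x2-x1) = (13-21.6)/((-23.2)-9) = (-8.6)/(-32.2) = 0.2671

0.2671


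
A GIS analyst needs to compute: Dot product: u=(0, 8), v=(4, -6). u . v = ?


u . v = u_x*v_x + u_y*v_y = 0*4 + 8*(-6)
= 0 + (-48) = -48

-48


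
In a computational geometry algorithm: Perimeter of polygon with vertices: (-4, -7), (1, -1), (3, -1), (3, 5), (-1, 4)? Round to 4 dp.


Sides: (-4, -7)->(1, -1): sqrt(61) = 7.81025, (1, -1)->(3, -1): sqrt(4) = 2, (3, -1)->(3, 5): sqrt(36) = 6, (3, 5)->(-1, 4): sqrt(17) = 4.123106, (-1, 4)->(-4, -7): sqrt(130) = 11.401754
Sum = 31.33511
Perimeter = 31.3351

31.3351


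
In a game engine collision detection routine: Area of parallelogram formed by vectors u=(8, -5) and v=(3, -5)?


|u x v| = |8*(-5) - (-5)*3|
= |(-40) - (-15)| = 25

25


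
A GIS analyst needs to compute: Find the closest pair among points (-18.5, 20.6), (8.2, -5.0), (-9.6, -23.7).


d(P0,P1) = 36.9899, d(P0,P2) = 45.1852, d(P1,P2) = 25.8172
Closest: P1 and P2

Closest pair: (8.2, -5.0) and (-9.6, -23.7), distance = 25.8172


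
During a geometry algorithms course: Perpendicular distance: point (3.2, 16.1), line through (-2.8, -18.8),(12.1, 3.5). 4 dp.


|cross product| = 386.21
|line direction| = sqrt(719.3) = 26.8198
Distance = 386.21/sqrt(719.3) = 14.4002

14.4002


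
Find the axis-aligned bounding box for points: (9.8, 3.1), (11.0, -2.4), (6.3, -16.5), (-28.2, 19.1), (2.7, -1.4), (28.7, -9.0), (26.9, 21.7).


x range: [-28.2, 28.7]
y range: [-16.5, 21.7]
Bounding box: (-28.2,-16.5) to (28.7,21.7)

(-28.2,-16.5) to (28.7,21.7)


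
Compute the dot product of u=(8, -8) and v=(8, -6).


u . v = u_x*v_x + u_y*v_y = 8*8 + (-8)*(-6)
= 64 + 48 = 112

112


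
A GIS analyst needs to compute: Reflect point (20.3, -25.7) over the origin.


Reflection over origin: (x,y) -> (-x,-y)
(20.3, -25.7) -> (-20.3, 25.7)

(-20.3, 25.7)


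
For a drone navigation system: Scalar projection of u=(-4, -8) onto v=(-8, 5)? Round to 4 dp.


u.v = -8, |v| = sqrt(89) = 9.434
Scalar projection = u.v / |v| = -8 / sqrt(89) = -0.848

-0.848


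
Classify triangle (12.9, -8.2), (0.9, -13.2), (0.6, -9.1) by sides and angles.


Side lengths squared: AB^2=169, BC^2=16.9, CA^2=152.1
Sorted: [16.9, 152.1, 169]
By sides: Scalene, By angles: Right

Scalene, Right


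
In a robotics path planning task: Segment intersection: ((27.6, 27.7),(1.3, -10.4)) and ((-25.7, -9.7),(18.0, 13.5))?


Cross products: d1=397.82, d2=-656.99, d3=-1047.11, d4=7.7
d1*d2 < 0 and d3*d4 < 0? yes

Yes, they intersect


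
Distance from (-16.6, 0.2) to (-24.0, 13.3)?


dx=-7.4, dy=13.1
d^2 = (-7.4)^2 + 13.1^2 = 226.37
d = sqrt(226.37) = 15.0456

15.0456


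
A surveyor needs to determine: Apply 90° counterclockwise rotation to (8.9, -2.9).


90° CCW: (x,y) -> (-y, x)
(8.9,-2.9) -> (2.9, 8.9)

(2.9, 8.9)


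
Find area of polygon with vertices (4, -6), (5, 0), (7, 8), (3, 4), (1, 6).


Shoelace sum: (4*0 - 5*(-6)) + (5*8 - 7*0) + (7*4 - 3*8) + (3*6 - 1*4) + (1*(-6) - 4*6)
= 58
Area = |58|/2 = 29

29


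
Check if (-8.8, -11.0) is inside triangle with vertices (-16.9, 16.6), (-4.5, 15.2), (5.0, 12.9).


Cross products: AB x AP = -330.9, BC x BP = -258.79, CA x CP = 574.47
All same sign? no

No, outside


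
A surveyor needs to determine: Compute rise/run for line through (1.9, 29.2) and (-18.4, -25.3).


slope = (y2-y1)/(x2-x1) = ((-25.3)-29.2)/((-18.4)-1.9) = (-54.5)/(-20.3) = 2.6847

2.6847


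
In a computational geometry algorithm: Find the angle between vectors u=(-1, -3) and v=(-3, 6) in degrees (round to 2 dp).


u.v = -15, |u| = sqrt(10) = 3.1623, |v| = sqrt(45) = 6.7082
cos(theta) = u.v/(|u||v|) = -15/sqrt(450) = -0.707107
theta = acos(-0.707107) = 135 degrees

135 degrees
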